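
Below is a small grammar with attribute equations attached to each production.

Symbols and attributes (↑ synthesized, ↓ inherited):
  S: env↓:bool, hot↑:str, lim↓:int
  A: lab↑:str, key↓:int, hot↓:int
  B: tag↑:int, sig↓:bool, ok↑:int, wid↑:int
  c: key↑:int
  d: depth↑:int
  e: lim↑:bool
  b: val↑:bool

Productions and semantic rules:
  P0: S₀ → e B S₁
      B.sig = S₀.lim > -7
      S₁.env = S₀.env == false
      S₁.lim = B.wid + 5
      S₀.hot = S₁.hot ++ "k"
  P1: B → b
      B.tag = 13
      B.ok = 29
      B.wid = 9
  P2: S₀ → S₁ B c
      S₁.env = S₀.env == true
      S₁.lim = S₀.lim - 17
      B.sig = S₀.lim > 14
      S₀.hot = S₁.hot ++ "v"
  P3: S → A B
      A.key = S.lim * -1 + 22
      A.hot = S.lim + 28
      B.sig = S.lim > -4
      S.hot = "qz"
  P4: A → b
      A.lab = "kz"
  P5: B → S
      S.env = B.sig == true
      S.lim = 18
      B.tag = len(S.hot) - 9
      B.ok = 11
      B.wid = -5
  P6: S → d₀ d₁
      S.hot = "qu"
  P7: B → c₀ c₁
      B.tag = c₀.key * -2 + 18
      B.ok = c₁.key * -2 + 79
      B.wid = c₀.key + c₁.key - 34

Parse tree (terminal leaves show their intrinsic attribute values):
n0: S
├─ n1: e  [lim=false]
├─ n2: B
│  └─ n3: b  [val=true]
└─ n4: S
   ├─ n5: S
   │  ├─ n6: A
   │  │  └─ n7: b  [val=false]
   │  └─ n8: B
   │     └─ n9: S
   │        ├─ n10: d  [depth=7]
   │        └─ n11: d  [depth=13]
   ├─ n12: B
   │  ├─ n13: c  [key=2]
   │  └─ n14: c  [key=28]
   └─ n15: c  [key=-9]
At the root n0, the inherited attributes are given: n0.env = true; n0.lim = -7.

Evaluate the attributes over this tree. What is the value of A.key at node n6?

25

1. n0.env = true  [given at root]
2. n0.lim = -7  [given at root]
3. n1.lim = false  [terminal]
4. n2.sig = false  [S₀.lim > -7]
5. n3.val = true  [terminal]
6. n2.tag = 13  [13]
7. n2.ok = 29  [29]
8. n2.wid = 9  [9]
9. n4.env = false  [S₀.env == false]
10. n4.lim = 14  [B.wid + 5]
11. n5.env = false  [S₀.env == true]
12. n5.lim = -3  [S₀.lim - 17]
13. n6.key = 25  [S.lim * -1 + 22]
14. n6.hot = 25  [S.lim + 28]
15. n7.val = false  [terminal]
16. n6.lab = "kz"  ["kz"]
17. n8.sig = true  [S.lim > -4]
18. n9.env = true  [B.sig == true]
19. n9.lim = 18  [18]
20. n10.depth = 7  [terminal]
21. n11.depth = 13  [terminal]
22. n9.hot = "qu"  ["qu"]
23. n8.tag = -7  [len(S.hot) - 9]
24. n8.ok = 11  [11]
25. n8.wid = -5  [-5]
26. n5.hot = "qz"  ["qz"]
27. n12.sig = false  [S₀.lim > 14]
28. n13.key = 2  [terminal]
29. n14.key = 28  [terminal]
30. n12.tag = 14  [c₀.key * -2 + 18]
31. n12.ok = 23  [c₁.key * -2 + 79]
32. n12.wid = -4  [c₀.key + c₁.key - 34]
33. n15.key = -9  [terminal]
34. n4.hot = "qzv"  [S₁.hot ++ "v"]
35. n0.hot = "qzvk"  [S₁.hot ++ "k"]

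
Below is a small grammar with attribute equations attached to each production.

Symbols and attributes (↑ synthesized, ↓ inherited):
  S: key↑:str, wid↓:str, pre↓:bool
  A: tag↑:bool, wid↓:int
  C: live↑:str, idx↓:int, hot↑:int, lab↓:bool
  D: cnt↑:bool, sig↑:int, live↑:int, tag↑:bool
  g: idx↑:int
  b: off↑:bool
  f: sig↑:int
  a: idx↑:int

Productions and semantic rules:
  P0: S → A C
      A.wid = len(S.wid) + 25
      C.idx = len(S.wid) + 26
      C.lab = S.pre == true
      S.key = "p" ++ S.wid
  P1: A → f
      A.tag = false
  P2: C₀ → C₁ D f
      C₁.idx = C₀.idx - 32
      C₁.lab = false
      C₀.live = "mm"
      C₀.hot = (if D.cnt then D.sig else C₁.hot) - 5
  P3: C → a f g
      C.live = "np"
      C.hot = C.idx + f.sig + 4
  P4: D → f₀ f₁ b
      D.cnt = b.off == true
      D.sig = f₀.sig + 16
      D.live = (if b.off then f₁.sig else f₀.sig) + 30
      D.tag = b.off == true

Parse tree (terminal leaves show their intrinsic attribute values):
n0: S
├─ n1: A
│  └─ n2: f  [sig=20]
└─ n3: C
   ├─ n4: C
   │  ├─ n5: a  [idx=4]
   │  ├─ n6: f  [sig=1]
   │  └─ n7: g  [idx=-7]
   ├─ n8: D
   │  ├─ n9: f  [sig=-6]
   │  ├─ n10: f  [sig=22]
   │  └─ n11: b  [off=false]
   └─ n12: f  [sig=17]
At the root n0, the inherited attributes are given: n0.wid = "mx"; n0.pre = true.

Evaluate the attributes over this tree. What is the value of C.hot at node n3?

-4

1. n0.wid = "mx"  [given at root]
2. n0.pre = true  [given at root]
3. n1.wid = 27  [len(S.wid) + 25]
4. n2.sig = 20  [terminal]
5. n1.tag = false  [false]
6. n3.idx = 28  [len(S.wid) + 26]
7. n3.lab = true  [S.pre == true]
8. n4.idx = -4  [C₀.idx - 32]
9. n4.lab = false  [false]
10. n5.idx = 4  [terminal]
11. n6.sig = 1  [terminal]
12. n7.idx = -7  [terminal]
13. n4.live = "np"  ["np"]
14. n4.hot = 1  [C.idx + f.sig + 4]
15. n9.sig = -6  [terminal]
16. n10.sig = 22  [terminal]
17. n11.off = false  [terminal]
18. n8.cnt = false  [b.off == true]
19. n8.sig = 10  [f₀.sig + 16]
20. n8.live = 24  [(if b.off then f₁.sig else f₀.sig) + 30]
21. n8.tag = false  [b.off == true]
22. n12.sig = 17  [terminal]
23. n3.live = "mm"  ["mm"]
24. n3.hot = -4  [(if D.cnt then D.sig else C₁.hot) - 5]
25. n0.key = "pmx"  ["p" ++ S.wid]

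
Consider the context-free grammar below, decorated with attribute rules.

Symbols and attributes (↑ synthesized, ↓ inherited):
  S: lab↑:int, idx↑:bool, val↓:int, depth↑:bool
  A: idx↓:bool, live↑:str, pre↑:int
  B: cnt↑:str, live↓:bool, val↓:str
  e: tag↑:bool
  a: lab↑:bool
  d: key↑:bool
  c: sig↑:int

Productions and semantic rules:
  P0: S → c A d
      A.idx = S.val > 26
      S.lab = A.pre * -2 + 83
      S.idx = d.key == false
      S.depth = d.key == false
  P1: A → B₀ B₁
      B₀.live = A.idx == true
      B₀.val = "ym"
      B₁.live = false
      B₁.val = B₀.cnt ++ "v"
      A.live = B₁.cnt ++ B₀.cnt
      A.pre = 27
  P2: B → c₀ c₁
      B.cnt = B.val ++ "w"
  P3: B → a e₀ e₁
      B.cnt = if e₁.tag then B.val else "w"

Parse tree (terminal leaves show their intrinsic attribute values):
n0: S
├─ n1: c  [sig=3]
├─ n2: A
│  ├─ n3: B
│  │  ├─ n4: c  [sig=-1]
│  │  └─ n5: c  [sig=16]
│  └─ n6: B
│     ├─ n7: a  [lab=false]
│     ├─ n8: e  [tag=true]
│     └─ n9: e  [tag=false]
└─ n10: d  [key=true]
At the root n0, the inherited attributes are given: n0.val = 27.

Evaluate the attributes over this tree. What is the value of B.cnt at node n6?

1. n0.val = 27  [given at root]
2. n1.sig = 3  [terminal]
3. n2.idx = true  [S.val > 26]
4. n3.live = true  [A.idx == true]
5. n3.val = "ym"  ["ym"]
6. n4.sig = -1  [terminal]
7. n5.sig = 16  [terminal]
8. n3.cnt = "ymw"  [B.val ++ "w"]
9. n6.live = false  [false]
10. n6.val = "ymwv"  [B₀.cnt ++ "v"]
11. n7.lab = false  [terminal]
12. n8.tag = true  [terminal]
13. n9.tag = false  [terminal]
14. n6.cnt = "w"  [if e₁.tag then B.val else "w"]
15. n2.live = "wymw"  [B₁.cnt ++ B₀.cnt]
16. n2.pre = 27  [27]
17. n10.key = true  [terminal]
18. n0.lab = 29  [A.pre * -2 + 83]
19. n0.idx = false  [d.key == false]
20. n0.depth = false  [d.key == false]

"w"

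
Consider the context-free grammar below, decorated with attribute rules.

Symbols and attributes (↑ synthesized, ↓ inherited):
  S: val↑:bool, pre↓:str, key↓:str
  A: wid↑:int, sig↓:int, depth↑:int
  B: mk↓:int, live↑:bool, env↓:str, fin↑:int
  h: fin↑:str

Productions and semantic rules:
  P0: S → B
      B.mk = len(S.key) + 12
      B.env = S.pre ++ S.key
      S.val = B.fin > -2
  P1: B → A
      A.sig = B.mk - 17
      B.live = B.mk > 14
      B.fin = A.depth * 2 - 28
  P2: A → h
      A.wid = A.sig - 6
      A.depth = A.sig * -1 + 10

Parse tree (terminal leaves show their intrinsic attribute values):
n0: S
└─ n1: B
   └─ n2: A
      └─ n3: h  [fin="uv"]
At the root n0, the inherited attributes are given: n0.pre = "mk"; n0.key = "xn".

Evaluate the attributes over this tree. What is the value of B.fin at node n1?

1. n0.pre = "mk"  [given at root]
2. n0.key = "xn"  [given at root]
3. n1.mk = 14  [len(S.key) + 12]
4. n1.env = "mkxn"  [S.pre ++ S.key]
5. n2.sig = -3  [B.mk - 17]
6. n3.fin = "uv"  [terminal]
7. n2.wid = -9  [A.sig - 6]
8. n2.depth = 13  [A.sig * -1 + 10]
9. n1.live = false  [B.mk > 14]
10. n1.fin = -2  [A.depth * 2 - 28]
11. n0.val = false  [B.fin > -2]

-2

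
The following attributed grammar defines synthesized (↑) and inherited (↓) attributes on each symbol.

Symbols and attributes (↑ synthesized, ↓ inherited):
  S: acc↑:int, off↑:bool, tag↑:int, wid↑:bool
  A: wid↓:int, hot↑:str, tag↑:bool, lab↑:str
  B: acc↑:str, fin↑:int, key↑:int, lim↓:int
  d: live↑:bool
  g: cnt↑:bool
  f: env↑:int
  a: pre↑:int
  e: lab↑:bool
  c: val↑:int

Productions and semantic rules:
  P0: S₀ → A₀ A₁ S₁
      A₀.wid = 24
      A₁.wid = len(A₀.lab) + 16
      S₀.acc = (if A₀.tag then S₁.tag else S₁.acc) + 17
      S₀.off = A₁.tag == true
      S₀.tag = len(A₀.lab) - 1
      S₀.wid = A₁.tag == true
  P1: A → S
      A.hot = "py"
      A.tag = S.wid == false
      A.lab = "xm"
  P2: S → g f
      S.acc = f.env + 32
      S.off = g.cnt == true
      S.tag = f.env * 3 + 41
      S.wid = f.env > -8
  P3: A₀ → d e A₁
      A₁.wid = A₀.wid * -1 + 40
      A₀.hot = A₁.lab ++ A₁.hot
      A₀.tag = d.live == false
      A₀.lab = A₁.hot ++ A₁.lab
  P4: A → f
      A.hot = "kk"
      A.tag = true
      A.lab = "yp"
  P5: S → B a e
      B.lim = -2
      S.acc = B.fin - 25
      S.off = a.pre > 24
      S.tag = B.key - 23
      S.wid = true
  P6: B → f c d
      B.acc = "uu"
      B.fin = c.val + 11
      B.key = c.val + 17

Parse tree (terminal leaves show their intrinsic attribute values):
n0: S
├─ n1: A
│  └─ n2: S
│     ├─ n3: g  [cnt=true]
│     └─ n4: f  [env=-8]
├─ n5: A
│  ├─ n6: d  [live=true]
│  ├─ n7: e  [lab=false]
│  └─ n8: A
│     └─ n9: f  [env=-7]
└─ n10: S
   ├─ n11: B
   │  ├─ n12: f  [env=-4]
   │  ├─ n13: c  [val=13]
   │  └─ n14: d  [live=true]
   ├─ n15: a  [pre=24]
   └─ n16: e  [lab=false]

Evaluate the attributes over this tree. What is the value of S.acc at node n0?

24

1. n1.wid = 24  [24]
2. n3.cnt = true  [terminal]
3. n4.env = -8  [terminal]
4. n2.acc = 24  [f.env + 32]
5. n2.off = true  [g.cnt == true]
6. n2.tag = 17  [f.env * 3 + 41]
7. n2.wid = false  [f.env > -8]
8. n1.hot = "py"  ["py"]
9. n1.tag = true  [S.wid == false]
10. n1.lab = "xm"  ["xm"]
11. n5.wid = 18  [len(A₀.lab) + 16]
12. n6.live = true  [terminal]
13. n7.lab = false  [terminal]
14. n8.wid = 22  [A₀.wid * -1 + 40]
15. n9.env = -7  [terminal]
16. n8.hot = "kk"  ["kk"]
17. n8.tag = true  [true]
18. n8.lab = "yp"  ["yp"]
19. n5.hot = "ypkk"  [A₁.lab ++ A₁.hot]
20. n5.tag = false  [d.live == false]
21. n5.lab = "kkyp"  [A₁.hot ++ A₁.lab]
22. n11.lim = -2  [-2]
23. n12.env = -4  [terminal]
24. n13.val = 13  [terminal]
25. n14.live = true  [terminal]
26. n11.acc = "uu"  ["uu"]
27. n11.fin = 24  [c.val + 11]
28. n11.key = 30  [c.val + 17]
29. n15.pre = 24  [terminal]
30. n16.lab = false  [terminal]
31. n10.acc = -1  [B.fin - 25]
32. n10.off = false  [a.pre > 24]
33. n10.tag = 7  [B.key - 23]
34. n10.wid = true  [true]
35. n0.acc = 24  [(if A₀.tag then S₁.tag else S₁.acc) + 17]
36. n0.off = false  [A₁.tag == true]
37. n0.tag = 1  [len(A₀.lab) - 1]
38. n0.wid = false  [A₁.tag == true]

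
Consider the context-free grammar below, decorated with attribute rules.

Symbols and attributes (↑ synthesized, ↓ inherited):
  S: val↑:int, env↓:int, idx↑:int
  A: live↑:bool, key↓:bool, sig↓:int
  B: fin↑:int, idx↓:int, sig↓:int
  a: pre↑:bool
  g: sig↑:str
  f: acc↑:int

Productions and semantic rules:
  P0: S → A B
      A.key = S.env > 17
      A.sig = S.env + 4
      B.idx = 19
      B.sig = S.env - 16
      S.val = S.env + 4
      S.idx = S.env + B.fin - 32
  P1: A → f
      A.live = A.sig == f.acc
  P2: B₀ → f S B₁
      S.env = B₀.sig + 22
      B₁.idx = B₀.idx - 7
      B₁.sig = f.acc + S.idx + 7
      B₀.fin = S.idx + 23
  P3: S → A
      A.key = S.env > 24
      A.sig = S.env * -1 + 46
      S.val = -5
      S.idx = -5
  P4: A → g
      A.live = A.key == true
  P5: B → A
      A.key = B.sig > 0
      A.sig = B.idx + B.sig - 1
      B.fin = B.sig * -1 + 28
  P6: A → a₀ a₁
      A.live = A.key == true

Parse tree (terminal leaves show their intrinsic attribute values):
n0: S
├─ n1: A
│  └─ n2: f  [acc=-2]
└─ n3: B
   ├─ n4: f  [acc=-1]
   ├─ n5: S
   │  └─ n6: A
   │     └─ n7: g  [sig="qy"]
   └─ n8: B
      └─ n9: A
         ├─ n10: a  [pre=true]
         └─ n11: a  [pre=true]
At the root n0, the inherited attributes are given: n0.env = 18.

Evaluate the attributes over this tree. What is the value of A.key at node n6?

false

1. n0.env = 18  [given at root]
2. n1.key = true  [S.env > 17]
3. n1.sig = 22  [S.env + 4]
4. n2.acc = -2  [terminal]
5. n1.live = false  [A.sig == f.acc]
6. n3.idx = 19  [19]
7. n3.sig = 2  [S.env - 16]
8. n4.acc = -1  [terminal]
9. n5.env = 24  [B₀.sig + 22]
10. n6.key = false  [S.env > 24]
11. n6.sig = 22  [S.env * -1 + 46]
12. n7.sig = "qy"  [terminal]
13. n6.live = false  [A.key == true]
14. n5.val = -5  [-5]
15. n5.idx = -5  [-5]
16. n8.idx = 12  [B₀.idx - 7]
17. n8.sig = 1  [f.acc + S.idx + 7]
18. n9.key = true  [B.sig > 0]
19. n9.sig = 12  [B.idx + B.sig - 1]
20. n10.pre = true  [terminal]
21. n11.pre = true  [terminal]
22. n9.live = true  [A.key == true]
23. n8.fin = 27  [B.sig * -1 + 28]
24. n3.fin = 18  [S.idx + 23]
25. n0.val = 22  [S.env + 4]
26. n0.idx = 4  [S.env + B.fin - 32]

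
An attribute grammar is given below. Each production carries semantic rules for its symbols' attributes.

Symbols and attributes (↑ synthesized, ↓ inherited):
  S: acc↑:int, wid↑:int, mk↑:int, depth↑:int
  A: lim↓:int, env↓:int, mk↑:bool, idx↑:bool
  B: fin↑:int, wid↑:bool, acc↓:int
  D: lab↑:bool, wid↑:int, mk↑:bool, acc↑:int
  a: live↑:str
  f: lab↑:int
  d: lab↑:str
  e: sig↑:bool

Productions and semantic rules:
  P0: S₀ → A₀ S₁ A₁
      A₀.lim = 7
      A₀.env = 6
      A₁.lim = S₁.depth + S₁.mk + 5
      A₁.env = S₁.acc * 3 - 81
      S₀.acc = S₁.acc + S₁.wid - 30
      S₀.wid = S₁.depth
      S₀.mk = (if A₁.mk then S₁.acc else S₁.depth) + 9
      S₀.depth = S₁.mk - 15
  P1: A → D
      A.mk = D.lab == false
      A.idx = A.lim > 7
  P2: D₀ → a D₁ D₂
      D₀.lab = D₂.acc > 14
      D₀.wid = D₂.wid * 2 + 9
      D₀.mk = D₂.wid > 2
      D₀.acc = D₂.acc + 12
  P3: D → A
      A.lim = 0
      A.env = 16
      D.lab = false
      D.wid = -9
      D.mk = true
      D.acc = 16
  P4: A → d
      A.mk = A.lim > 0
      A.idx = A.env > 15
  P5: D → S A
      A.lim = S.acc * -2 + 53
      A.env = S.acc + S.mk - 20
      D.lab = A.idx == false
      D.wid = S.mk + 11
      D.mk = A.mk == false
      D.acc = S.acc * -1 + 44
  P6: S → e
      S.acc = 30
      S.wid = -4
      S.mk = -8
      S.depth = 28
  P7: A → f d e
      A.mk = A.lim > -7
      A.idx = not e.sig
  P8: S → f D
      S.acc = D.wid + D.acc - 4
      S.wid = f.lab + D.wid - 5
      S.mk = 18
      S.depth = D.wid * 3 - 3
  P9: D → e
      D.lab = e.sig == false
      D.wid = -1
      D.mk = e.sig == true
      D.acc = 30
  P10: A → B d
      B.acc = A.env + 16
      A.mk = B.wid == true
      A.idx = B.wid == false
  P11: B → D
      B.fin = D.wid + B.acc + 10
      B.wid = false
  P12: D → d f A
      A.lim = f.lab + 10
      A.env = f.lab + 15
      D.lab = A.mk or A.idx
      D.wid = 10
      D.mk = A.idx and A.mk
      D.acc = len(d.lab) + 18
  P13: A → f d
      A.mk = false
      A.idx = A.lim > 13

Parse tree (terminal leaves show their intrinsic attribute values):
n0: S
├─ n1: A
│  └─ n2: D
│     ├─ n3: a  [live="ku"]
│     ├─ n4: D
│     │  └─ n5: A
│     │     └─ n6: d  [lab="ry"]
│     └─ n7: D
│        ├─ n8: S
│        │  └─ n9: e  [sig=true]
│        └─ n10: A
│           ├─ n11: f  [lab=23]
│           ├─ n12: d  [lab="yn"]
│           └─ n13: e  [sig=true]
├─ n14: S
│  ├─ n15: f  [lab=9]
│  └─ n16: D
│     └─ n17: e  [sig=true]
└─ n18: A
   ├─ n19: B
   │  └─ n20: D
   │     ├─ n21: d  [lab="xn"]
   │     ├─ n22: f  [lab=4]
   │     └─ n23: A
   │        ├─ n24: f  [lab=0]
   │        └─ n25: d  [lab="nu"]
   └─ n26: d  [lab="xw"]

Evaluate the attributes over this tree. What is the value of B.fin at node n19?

30

1. n1.lim = 7  [7]
2. n1.env = 6  [6]
3. n3.live = "ku"  [terminal]
4. n5.lim = 0  [0]
5. n5.env = 16  [16]
6. n6.lab = "ry"  [terminal]
7. n5.mk = false  [A.lim > 0]
8. n5.idx = true  [A.env > 15]
9. n4.lab = false  [false]
10. n4.wid = -9  [-9]
11. n4.mk = true  [true]
12. n4.acc = 16  [16]
13. n9.sig = true  [terminal]
14. n8.acc = 30  [30]
15. n8.wid = -4  [-4]
16. n8.mk = -8  [-8]
17. n8.depth = 28  [28]
18. n10.lim = -7  [S.acc * -2 + 53]
19. n10.env = 2  [S.acc + S.mk - 20]
20. n11.lab = 23  [terminal]
21. n12.lab = "yn"  [terminal]
22. n13.sig = true  [terminal]
23. n10.mk = false  [A.lim > -7]
24. n10.idx = false  [not e.sig]
25. n7.lab = true  [A.idx == false]
26. n7.wid = 3  [S.mk + 11]
27. n7.mk = true  [A.mk == false]
28. n7.acc = 14  [S.acc * -1 + 44]
29. n2.lab = false  [D₂.acc > 14]
30. n2.wid = 15  [D₂.wid * 2 + 9]
31. n2.mk = true  [D₂.wid > 2]
32. n2.acc = 26  [D₂.acc + 12]
33. n1.mk = true  [D.lab == false]
34. n1.idx = false  [A.lim > 7]
35. n15.lab = 9  [terminal]
36. n17.sig = true  [terminal]
37. n16.lab = false  [e.sig == false]
38. n16.wid = -1  [-1]
39. n16.mk = true  [e.sig == true]
40. n16.acc = 30  [30]
41. n14.acc = 25  [D.wid + D.acc - 4]
42. n14.wid = 3  [f.lab + D.wid - 5]
43. n14.mk = 18  [18]
44. n14.depth = -6  [D.wid * 3 - 3]
45. n18.lim = 17  [S₁.depth + S₁.mk + 5]
46. n18.env = -6  [S₁.acc * 3 - 81]
47. n19.acc = 10  [A.env + 16]
48. n21.lab = "xn"  [terminal]
49. n22.lab = 4  [terminal]
50. n23.lim = 14  [f.lab + 10]
51. n23.env = 19  [f.lab + 15]
52. n24.lab = 0  [terminal]
53. n25.lab = "nu"  [terminal]
54. n23.mk = false  [false]
55. n23.idx = true  [A.lim > 13]
56. n20.lab = true  [A.mk or A.idx]
57. n20.wid = 10  [10]
58. n20.mk = false  [A.idx and A.mk]
59. n20.acc = 20  [len(d.lab) + 18]
60. n19.fin = 30  [D.wid + B.acc + 10]
61. n19.wid = false  [false]
62. n26.lab = "xw"  [terminal]
63. n18.mk = false  [B.wid == true]
64. n18.idx = true  [B.wid == false]
65. n0.acc = -2  [S₁.acc + S₁.wid - 30]
66. n0.wid = -6  [S₁.depth]
67. n0.mk = 3  [(if A₁.mk then S₁.acc else S₁.depth) + 9]
68. n0.depth = 3  [S₁.mk - 15]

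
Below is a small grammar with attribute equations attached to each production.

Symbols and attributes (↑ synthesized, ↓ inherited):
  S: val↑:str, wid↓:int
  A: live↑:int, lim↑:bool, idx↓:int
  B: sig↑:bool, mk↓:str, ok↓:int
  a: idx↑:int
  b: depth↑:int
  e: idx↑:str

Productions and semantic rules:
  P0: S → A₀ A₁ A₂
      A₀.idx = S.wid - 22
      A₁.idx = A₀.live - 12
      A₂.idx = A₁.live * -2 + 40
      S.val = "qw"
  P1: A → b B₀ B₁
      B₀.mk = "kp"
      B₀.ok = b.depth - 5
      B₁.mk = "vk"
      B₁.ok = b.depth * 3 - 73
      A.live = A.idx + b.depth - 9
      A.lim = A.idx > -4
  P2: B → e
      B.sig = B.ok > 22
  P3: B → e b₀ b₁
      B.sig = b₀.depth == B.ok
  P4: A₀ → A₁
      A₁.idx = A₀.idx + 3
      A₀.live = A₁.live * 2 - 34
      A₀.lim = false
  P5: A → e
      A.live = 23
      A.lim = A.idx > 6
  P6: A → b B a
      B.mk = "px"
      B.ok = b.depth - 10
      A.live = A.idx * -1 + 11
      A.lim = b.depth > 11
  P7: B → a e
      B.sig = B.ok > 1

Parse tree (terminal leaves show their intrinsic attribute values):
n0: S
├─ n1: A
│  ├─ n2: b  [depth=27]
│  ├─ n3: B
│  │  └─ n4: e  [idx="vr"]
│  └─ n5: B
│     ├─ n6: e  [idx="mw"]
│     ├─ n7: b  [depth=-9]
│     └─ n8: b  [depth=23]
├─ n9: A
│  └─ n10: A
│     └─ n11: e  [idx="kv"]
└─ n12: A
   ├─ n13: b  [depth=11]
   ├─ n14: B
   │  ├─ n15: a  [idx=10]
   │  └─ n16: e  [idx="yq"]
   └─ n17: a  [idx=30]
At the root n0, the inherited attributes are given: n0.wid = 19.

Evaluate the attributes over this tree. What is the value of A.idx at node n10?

6

1. n0.wid = 19  [given at root]
2. n1.idx = -3  [S.wid - 22]
3. n2.depth = 27  [terminal]
4. n3.mk = "kp"  ["kp"]
5. n3.ok = 22  [b.depth - 5]
6. n4.idx = "vr"  [terminal]
7. n3.sig = false  [B.ok > 22]
8. n5.mk = "vk"  ["vk"]
9. n5.ok = 8  [b.depth * 3 - 73]
10. n6.idx = "mw"  [terminal]
11. n7.depth = -9  [terminal]
12. n8.depth = 23  [terminal]
13. n5.sig = false  [b₀.depth == B.ok]
14. n1.live = 15  [A.idx + b.depth - 9]
15. n1.lim = true  [A.idx > -4]
16. n9.idx = 3  [A₀.live - 12]
17. n10.idx = 6  [A₀.idx + 3]
18. n11.idx = "kv"  [terminal]
19. n10.live = 23  [23]
20. n10.lim = false  [A.idx > 6]
21. n9.live = 12  [A₁.live * 2 - 34]
22. n9.lim = false  [false]
23. n12.idx = 16  [A₁.live * -2 + 40]
24. n13.depth = 11  [terminal]
25. n14.mk = "px"  ["px"]
26. n14.ok = 1  [b.depth - 10]
27. n15.idx = 10  [terminal]
28. n16.idx = "yq"  [terminal]
29. n14.sig = false  [B.ok > 1]
30. n17.idx = 30  [terminal]
31. n12.live = -5  [A.idx * -1 + 11]
32. n12.lim = false  [b.depth > 11]
33. n0.val = "qw"  ["qw"]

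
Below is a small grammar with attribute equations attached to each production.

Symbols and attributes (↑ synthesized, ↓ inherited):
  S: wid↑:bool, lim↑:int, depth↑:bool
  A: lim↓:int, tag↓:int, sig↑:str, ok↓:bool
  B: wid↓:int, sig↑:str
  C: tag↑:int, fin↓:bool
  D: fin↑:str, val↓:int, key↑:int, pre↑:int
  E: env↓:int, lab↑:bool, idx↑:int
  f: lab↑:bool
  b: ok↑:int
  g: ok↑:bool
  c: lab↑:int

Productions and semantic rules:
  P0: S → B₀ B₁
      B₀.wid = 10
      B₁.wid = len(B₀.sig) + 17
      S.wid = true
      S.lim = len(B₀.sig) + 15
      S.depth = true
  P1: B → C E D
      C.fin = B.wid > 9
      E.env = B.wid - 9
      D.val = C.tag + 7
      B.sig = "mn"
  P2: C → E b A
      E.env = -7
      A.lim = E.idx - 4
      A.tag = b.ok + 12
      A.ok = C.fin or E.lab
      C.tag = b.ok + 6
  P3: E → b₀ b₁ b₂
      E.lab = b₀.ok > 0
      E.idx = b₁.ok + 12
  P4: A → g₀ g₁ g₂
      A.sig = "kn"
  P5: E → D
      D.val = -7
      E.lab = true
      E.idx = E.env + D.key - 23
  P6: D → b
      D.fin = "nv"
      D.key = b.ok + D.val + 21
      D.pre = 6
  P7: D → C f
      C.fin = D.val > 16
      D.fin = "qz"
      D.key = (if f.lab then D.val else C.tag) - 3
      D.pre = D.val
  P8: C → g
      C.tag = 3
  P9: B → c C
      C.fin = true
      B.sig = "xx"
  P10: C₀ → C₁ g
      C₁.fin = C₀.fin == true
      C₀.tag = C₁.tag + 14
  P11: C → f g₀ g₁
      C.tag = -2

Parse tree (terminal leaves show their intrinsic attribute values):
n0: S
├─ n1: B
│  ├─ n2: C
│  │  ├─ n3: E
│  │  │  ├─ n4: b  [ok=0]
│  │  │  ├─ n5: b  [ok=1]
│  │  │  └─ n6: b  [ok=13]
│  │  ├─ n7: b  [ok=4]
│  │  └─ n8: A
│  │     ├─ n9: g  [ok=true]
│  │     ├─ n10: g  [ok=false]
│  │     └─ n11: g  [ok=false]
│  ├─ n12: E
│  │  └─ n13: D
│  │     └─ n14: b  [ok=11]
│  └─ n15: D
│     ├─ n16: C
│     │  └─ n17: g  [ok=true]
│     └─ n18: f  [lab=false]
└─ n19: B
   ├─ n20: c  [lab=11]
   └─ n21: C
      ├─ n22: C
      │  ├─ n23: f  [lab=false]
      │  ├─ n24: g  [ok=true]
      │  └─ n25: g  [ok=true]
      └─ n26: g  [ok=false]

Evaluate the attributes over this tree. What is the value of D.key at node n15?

0

1. n1.wid = 10  [10]
2. n2.fin = true  [B.wid > 9]
3. n3.env = -7  [-7]
4. n4.ok = 0  [terminal]
5. n5.ok = 1  [terminal]
6. n6.ok = 13  [terminal]
7. n3.lab = false  [b₀.ok > 0]
8. n3.idx = 13  [b₁.ok + 12]
9. n7.ok = 4  [terminal]
10. n8.lim = 9  [E.idx - 4]
11. n8.tag = 16  [b.ok + 12]
12. n8.ok = true  [C.fin or E.lab]
13. n9.ok = true  [terminal]
14. n10.ok = false  [terminal]
15. n11.ok = false  [terminal]
16. n8.sig = "kn"  ["kn"]
17. n2.tag = 10  [b.ok + 6]
18. n12.env = 1  [B.wid - 9]
19. n13.val = -7  [-7]
20. n14.ok = 11  [terminal]
21. n13.fin = "nv"  ["nv"]
22. n13.key = 25  [b.ok + D.val + 21]
23. n13.pre = 6  [6]
24. n12.lab = true  [true]
25. n12.idx = 3  [E.env + D.key - 23]
26. n15.val = 17  [C.tag + 7]
27. n16.fin = true  [D.val > 16]
28. n17.ok = true  [terminal]
29. n16.tag = 3  [3]
30. n18.lab = false  [terminal]
31. n15.fin = "qz"  ["qz"]
32. n15.key = 0  [(if f.lab then D.val else C.tag) - 3]
33. n15.pre = 17  [D.val]
34. n1.sig = "mn"  ["mn"]
35. n19.wid = 19  [len(B₀.sig) + 17]
36. n20.lab = 11  [terminal]
37. n21.fin = true  [true]
38. n22.fin = true  [C₀.fin == true]
39. n23.lab = false  [terminal]
40. n24.ok = true  [terminal]
41. n25.ok = true  [terminal]
42. n22.tag = -2  [-2]
43. n26.ok = false  [terminal]
44. n21.tag = 12  [C₁.tag + 14]
45. n19.sig = "xx"  ["xx"]
46. n0.wid = true  [true]
47. n0.lim = 17  [len(B₀.sig) + 15]
48. n0.depth = true  [true]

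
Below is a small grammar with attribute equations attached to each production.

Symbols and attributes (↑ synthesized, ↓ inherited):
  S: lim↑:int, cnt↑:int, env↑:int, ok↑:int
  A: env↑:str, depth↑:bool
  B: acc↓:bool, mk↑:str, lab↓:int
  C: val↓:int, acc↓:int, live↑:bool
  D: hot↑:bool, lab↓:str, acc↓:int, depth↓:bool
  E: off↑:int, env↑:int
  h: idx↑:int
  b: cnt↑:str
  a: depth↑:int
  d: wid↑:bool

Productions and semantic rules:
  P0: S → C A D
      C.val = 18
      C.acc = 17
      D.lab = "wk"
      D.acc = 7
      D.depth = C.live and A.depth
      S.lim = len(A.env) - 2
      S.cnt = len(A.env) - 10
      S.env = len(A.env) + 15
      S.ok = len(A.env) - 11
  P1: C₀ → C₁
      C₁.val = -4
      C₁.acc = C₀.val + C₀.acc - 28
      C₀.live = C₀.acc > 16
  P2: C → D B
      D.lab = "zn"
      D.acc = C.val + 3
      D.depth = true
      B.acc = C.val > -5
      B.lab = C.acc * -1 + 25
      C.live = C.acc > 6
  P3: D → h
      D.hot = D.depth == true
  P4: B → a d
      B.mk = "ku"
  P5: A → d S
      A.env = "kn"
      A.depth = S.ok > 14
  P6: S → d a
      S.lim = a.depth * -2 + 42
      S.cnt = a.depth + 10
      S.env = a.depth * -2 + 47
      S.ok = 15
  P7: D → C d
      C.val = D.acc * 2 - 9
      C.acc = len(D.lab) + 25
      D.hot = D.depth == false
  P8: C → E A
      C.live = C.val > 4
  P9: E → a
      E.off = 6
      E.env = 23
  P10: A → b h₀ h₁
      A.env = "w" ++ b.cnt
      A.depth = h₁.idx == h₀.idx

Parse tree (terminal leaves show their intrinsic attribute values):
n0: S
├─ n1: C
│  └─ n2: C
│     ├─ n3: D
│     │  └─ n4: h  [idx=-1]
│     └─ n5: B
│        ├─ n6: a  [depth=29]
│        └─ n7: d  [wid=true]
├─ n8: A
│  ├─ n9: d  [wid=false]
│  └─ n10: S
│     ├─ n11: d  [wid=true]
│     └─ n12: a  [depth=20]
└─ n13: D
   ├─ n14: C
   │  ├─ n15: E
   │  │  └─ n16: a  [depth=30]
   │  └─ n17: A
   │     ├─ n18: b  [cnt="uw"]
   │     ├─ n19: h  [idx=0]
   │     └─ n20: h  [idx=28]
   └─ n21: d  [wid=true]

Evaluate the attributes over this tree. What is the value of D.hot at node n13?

1. n1.val = 18  [18]
2. n1.acc = 17  [17]
3. n2.val = -4  [-4]
4. n2.acc = 7  [C₀.val + C₀.acc - 28]
5. n3.lab = "zn"  ["zn"]
6. n3.acc = -1  [C.val + 3]
7. n3.depth = true  [true]
8. n4.idx = -1  [terminal]
9. n3.hot = true  [D.depth == true]
10. n5.acc = true  [C.val > -5]
11. n5.lab = 18  [C.acc * -1 + 25]
12. n6.depth = 29  [terminal]
13. n7.wid = true  [terminal]
14. n5.mk = "ku"  ["ku"]
15. n2.live = true  [C.acc > 6]
16. n1.live = true  [C₀.acc > 16]
17. n9.wid = false  [terminal]
18. n11.wid = true  [terminal]
19. n12.depth = 20  [terminal]
20. n10.lim = 2  [a.depth * -2 + 42]
21. n10.cnt = 30  [a.depth + 10]
22. n10.env = 7  [a.depth * -2 + 47]
23. n10.ok = 15  [15]
24. n8.env = "kn"  ["kn"]
25. n8.depth = true  [S.ok > 14]
26. n13.lab = "wk"  ["wk"]
27. n13.acc = 7  [7]
28. n13.depth = true  [C.live and A.depth]
29. n14.val = 5  [D.acc * 2 - 9]
30. n14.acc = 27  [len(D.lab) + 25]
31. n16.depth = 30  [terminal]
32. n15.off = 6  [6]
33. n15.env = 23  [23]
34. n18.cnt = "uw"  [terminal]
35. n19.idx = 0  [terminal]
36. n20.idx = 28  [terminal]
37. n17.env = "wuw"  ["w" ++ b.cnt]
38. n17.depth = false  [h₁.idx == h₀.idx]
39. n14.live = true  [C.val > 4]
40. n21.wid = true  [terminal]
41. n13.hot = false  [D.depth == false]
42. n0.lim = 0  [len(A.env) - 2]
43. n0.cnt = -8  [len(A.env) - 10]
44. n0.env = 17  [len(A.env) + 15]
45. n0.ok = -9  [len(A.env) - 11]

false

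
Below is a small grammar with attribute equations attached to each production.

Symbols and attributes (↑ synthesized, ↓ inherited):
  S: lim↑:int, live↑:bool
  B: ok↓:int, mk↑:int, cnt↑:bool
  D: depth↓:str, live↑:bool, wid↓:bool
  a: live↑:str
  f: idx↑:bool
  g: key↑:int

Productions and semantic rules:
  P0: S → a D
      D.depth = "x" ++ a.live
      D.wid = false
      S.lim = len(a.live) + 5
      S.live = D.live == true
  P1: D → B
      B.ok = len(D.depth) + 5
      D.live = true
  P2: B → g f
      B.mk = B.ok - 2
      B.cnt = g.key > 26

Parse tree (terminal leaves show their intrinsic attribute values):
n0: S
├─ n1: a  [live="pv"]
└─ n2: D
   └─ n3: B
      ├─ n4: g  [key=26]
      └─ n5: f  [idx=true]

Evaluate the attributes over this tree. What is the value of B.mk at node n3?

1. n1.live = "pv"  [terminal]
2. n2.depth = "xpv"  ["x" ++ a.live]
3. n2.wid = false  [false]
4. n3.ok = 8  [len(D.depth) + 5]
5. n4.key = 26  [terminal]
6. n5.idx = true  [terminal]
7. n3.mk = 6  [B.ok - 2]
8. n3.cnt = false  [g.key > 26]
9. n2.live = true  [true]
10. n0.lim = 7  [len(a.live) + 5]
11. n0.live = true  [D.live == true]

6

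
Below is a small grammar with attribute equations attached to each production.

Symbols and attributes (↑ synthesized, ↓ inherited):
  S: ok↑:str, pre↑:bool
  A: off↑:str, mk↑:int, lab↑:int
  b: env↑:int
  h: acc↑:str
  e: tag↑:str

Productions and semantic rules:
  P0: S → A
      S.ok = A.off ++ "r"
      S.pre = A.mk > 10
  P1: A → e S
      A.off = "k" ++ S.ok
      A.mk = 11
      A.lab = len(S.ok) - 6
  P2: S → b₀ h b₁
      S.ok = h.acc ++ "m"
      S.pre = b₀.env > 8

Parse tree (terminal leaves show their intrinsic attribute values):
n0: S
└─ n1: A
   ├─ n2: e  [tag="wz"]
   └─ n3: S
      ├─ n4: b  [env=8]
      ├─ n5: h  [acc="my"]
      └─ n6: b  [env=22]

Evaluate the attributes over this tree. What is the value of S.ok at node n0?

"kmymr"

1. n2.tag = "wz"  [terminal]
2. n4.env = 8  [terminal]
3. n5.acc = "my"  [terminal]
4. n6.env = 22  [terminal]
5. n3.ok = "mym"  [h.acc ++ "m"]
6. n3.pre = false  [b₀.env > 8]
7. n1.off = "kmym"  ["k" ++ S.ok]
8. n1.mk = 11  [11]
9. n1.lab = -3  [len(S.ok) - 6]
10. n0.ok = "kmymr"  [A.off ++ "r"]
11. n0.pre = true  [A.mk > 10]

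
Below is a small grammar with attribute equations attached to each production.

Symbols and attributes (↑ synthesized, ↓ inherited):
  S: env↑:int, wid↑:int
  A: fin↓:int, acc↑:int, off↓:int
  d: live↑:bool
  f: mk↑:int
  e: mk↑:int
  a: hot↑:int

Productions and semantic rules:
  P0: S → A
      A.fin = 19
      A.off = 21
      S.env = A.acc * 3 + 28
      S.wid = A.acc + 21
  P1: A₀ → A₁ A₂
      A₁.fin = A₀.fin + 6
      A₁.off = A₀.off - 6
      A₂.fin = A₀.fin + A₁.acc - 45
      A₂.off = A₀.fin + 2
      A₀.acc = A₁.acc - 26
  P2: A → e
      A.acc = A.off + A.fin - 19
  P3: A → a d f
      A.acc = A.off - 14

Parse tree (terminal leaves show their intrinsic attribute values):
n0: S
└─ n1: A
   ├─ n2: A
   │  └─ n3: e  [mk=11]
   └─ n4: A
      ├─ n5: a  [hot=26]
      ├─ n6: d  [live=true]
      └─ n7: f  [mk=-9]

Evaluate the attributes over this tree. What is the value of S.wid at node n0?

1. n1.fin = 19  [19]
2. n1.off = 21  [21]
3. n2.fin = 25  [A₀.fin + 6]
4. n2.off = 15  [A₀.off - 6]
5. n3.mk = 11  [terminal]
6. n2.acc = 21  [A.off + A.fin - 19]
7. n4.fin = -5  [A₀.fin + A₁.acc - 45]
8. n4.off = 21  [A₀.fin + 2]
9. n5.hot = 26  [terminal]
10. n6.live = true  [terminal]
11. n7.mk = -9  [terminal]
12. n4.acc = 7  [A.off - 14]
13. n1.acc = -5  [A₁.acc - 26]
14. n0.env = 13  [A.acc * 3 + 28]
15. n0.wid = 16  [A.acc + 21]

16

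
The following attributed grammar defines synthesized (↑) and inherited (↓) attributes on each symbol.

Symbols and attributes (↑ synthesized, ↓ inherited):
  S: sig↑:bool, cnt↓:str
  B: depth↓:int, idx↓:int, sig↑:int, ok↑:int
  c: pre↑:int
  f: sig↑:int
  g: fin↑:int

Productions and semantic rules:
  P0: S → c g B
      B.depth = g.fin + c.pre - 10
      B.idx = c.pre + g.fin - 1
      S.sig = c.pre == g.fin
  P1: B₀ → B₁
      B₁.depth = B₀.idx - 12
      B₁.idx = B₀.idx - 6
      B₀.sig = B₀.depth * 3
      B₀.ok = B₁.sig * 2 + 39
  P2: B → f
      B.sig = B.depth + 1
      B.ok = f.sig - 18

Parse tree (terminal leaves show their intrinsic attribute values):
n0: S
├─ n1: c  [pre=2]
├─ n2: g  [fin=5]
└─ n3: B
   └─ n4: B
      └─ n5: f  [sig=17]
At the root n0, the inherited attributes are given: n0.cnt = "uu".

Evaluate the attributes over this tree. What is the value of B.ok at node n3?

1. n0.cnt = "uu"  [given at root]
2. n1.pre = 2  [terminal]
3. n2.fin = 5  [terminal]
4. n3.depth = -3  [g.fin + c.pre - 10]
5. n3.idx = 6  [c.pre + g.fin - 1]
6. n4.depth = -6  [B₀.idx - 12]
7. n4.idx = 0  [B₀.idx - 6]
8. n5.sig = 17  [terminal]
9. n4.sig = -5  [B.depth + 1]
10. n4.ok = -1  [f.sig - 18]
11. n3.sig = -9  [B₀.depth * 3]
12. n3.ok = 29  [B₁.sig * 2 + 39]
13. n0.sig = false  [c.pre == g.fin]

29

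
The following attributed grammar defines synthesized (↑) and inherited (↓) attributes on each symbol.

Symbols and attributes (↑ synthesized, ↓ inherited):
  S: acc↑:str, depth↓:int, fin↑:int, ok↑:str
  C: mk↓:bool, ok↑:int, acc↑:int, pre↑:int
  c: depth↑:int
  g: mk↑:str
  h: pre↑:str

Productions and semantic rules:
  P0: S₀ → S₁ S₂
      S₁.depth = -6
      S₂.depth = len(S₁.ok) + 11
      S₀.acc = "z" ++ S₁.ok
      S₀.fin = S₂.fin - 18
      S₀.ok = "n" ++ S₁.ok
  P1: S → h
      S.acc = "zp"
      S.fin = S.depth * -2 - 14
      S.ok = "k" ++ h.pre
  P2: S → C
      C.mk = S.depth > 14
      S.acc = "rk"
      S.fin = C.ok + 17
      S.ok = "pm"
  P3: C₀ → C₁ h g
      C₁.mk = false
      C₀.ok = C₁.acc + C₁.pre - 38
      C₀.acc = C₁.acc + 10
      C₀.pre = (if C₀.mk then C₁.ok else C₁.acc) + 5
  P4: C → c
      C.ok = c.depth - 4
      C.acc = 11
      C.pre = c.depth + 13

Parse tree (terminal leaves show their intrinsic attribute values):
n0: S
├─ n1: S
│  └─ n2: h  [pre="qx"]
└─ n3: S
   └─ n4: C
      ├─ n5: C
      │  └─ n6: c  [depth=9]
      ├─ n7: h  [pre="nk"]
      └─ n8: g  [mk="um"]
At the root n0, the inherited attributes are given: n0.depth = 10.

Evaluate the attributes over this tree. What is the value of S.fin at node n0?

1. n0.depth = 10  [given at root]
2. n1.depth = -6  [-6]
3. n2.pre = "qx"  [terminal]
4. n1.acc = "zp"  ["zp"]
5. n1.fin = -2  [S.depth * -2 - 14]
6. n1.ok = "kqx"  ["k" ++ h.pre]
7. n3.depth = 14  [len(S₁.ok) + 11]
8. n4.mk = false  [S.depth > 14]
9. n5.mk = false  [false]
10. n6.depth = 9  [terminal]
11. n5.ok = 5  [c.depth - 4]
12. n5.acc = 11  [11]
13. n5.pre = 22  [c.depth + 13]
14. n7.pre = "nk"  [terminal]
15. n8.mk = "um"  [terminal]
16. n4.ok = -5  [C₁.acc + C₁.pre - 38]
17. n4.acc = 21  [C₁.acc + 10]
18. n4.pre = 16  [(if C₀.mk then C₁.ok else C₁.acc) + 5]
19. n3.acc = "rk"  ["rk"]
20. n3.fin = 12  [C.ok + 17]
21. n3.ok = "pm"  ["pm"]
22. n0.acc = "zkqx"  ["z" ++ S₁.ok]
23. n0.fin = -6  [S₂.fin - 18]
24. n0.ok = "nkqx"  ["n" ++ S₁.ok]

-6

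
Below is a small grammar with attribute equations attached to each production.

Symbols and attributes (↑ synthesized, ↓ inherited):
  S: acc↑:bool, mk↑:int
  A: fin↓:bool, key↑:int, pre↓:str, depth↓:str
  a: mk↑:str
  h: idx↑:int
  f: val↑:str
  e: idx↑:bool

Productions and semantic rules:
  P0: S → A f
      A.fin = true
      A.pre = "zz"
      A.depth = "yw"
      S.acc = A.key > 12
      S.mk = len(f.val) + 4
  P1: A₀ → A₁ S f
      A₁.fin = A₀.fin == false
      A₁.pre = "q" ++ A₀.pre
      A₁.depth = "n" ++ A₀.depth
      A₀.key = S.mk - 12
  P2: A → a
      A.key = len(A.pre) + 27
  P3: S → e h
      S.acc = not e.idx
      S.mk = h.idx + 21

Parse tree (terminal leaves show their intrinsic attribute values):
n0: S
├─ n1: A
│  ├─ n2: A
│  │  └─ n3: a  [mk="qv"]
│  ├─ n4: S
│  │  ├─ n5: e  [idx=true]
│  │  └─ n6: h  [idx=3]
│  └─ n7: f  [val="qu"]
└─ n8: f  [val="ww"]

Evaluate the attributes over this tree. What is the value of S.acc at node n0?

1. n1.fin = true  [true]
2. n1.pre = "zz"  ["zz"]
3. n1.depth = "yw"  ["yw"]
4. n2.fin = false  [A₀.fin == false]
5. n2.pre = "qzz"  ["q" ++ A₀.pre]
6. n2.depth = "nyw"  ["n" ++ A₀.depth]
7. n3.mk = "qv"  [terminal]
8. n2.key = 30  [len(A.pre) + 27]
9. n5.idx = true  [terminal]
10. n6.idx = 3  [terminal]
11. n4.acc = false  [not e.idx]
12. n4.mk = 24  [h.idx + 21]
13. n7.val = "qu"  [terminal]
14. n1.key = 12  [S.mk - 12]
15. n8.val = "ww"  [terminal]
16. n0.acc = false  [A.key > 12]
17. n0.mk = 6  [len(f.val) + 4]

false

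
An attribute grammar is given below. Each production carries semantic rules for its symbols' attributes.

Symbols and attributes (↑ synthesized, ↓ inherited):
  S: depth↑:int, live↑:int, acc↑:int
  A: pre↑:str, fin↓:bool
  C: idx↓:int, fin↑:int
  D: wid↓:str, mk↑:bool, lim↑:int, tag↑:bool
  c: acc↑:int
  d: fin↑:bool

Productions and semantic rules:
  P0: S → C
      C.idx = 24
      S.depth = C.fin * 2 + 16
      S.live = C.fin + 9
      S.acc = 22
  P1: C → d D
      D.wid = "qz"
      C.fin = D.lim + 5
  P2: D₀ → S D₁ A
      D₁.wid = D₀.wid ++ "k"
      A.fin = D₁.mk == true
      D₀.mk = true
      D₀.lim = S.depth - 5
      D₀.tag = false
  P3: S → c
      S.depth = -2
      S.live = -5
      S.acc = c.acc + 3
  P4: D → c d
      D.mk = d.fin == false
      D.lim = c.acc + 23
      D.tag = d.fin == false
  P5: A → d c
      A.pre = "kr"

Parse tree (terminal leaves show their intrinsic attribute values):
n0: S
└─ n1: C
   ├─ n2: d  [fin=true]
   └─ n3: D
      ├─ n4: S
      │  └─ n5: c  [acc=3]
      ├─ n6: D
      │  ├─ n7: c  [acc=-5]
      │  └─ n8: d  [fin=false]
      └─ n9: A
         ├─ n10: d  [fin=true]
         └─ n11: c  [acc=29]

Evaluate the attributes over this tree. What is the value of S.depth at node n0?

1. n1.idx = 24  [24]
2. n2.fin = true  [terminal]
3. n3.wid = "qz"  ["qz"]
4. n5.acc = 3  [terminal]
5. n4.depth = -2  [-2]
6. n4.live = -5  [-5]
7. n4.acc = 6  [c.acc + 3]
8. n6.wid = "qzk"  [D₀.wid ++ "k"]
9. n7.acc = -5  [terminal]
10. n8.fin = false  [terminal]
11. n6.mk = true  [d.fin == false]
12. n6.lim = 18  [c.acc + 23]
13. n6.tag = true  [d.fin == false]
14. n9.fin = true  [D₁.mk == true]
15. n10.fin = true  [terminal]
16. n11.acc = 29  [terminal]
17. n9.pre = "kr"  ["kr"]
18. n3.mk = true  [true]
19. n3.lim = -7  [S.depth - 5]
20. n3.tag = false  [false]
21. n1.fin = -2  [D.lim + 5]
22. n0.depth = 12  [C.fin * 2 + 16]
23. n0.live = 7  [C.fin + 9]
24. n0.acc = 22  [22]

12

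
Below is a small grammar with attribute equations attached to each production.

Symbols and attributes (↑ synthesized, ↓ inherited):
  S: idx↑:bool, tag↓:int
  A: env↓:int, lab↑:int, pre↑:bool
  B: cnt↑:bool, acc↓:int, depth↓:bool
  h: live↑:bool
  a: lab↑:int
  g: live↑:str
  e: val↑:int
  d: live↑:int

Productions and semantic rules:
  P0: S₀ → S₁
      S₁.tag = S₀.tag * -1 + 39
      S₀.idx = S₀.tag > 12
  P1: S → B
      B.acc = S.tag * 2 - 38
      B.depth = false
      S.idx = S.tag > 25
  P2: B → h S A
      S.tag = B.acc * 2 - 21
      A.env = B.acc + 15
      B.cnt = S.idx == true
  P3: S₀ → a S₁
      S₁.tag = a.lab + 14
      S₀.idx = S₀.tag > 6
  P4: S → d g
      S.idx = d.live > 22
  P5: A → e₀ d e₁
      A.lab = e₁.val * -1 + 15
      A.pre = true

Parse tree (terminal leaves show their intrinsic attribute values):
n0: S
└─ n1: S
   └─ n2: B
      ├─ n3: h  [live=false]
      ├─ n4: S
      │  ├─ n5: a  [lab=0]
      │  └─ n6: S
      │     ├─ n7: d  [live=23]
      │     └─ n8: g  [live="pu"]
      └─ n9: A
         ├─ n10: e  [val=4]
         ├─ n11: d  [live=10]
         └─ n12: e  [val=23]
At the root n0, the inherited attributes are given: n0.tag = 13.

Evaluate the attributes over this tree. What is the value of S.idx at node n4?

1. n0.tag = 13  [given at root]
2. n1.tag = 26  [S₀.tag * -1 + 39]
3. n2.acc = 14  [S.tag * 2 - 38]
4. n2.depth = false  [false]
5. n3.live = false  [terminal]
6. n4.tag = 7  [B.acc * 2 - 21]
7. n5.lab = 0  [terminal]
8. n6.tag = 14  [a.lab + 14]
9. n7.live = 23  [terminal]
10. n8.live = "pu"  [terminal]
11. n6.idx = true  [d.live > 22]
12. n4.idx = true  [S₀.tag > 6]
13. n9.env = 29  [B.acc + 15]
14. n10.val = 4  [terminal]
15. n11.live = 10  [terminal]
16. n12.val = 23  [terminal]
17. n9.lab = -8  [e₁.val * -1 + 15]
18. n9.pre = true  [true]
19. n2.cnt = true  [S.idx == true]
20. n1.idx = true  [S.tag > 25]
21. n0.idx = true  [S₀.tag > 12]

true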